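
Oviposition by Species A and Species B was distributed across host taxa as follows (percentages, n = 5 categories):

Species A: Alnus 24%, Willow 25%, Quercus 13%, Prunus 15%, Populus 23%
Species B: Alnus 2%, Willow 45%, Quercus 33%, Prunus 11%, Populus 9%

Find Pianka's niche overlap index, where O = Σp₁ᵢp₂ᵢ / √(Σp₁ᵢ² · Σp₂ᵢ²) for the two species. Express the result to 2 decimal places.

0.74

Convert percentages to proportions (divide by 100).
Σ p₁ᵢp₂ᵢ = 0.0048 + 0.1125 + 0.0429 + 0.0165 + 0.0207 = 0.1974
Σp_1ᵢ² = 0.24² + 0.25² + 0.13² + 0.15² + 0.23² = 0.0576 + 0.0625 + 0.0169 + 0.0225 + 0.0529 = 0.2124
Σp_2ᵢ² = 0.02² + 0.45² + 0.33² + 0.11² + 0.09² = 0.0004 + 0.2025 + 0.1089 + 0.0121 + 0.0081 = 0.3320
O = 0.1974 / √(0.2124 × 0.3320) = 0.1974 / 0.26555 = 0.7434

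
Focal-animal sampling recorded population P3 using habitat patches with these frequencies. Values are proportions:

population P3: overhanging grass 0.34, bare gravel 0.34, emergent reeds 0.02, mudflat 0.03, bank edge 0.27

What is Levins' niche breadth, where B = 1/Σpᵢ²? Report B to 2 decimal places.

3.27

Σpᵢ² = 0.34² + 0.34² + 0.02² + 0.03² + 0.27² = 0.1156 + 0.1156 + 0.0004 + 0.0009 + 0.0729 = 0.3054
B = 1 / 0.3054 = 3.2744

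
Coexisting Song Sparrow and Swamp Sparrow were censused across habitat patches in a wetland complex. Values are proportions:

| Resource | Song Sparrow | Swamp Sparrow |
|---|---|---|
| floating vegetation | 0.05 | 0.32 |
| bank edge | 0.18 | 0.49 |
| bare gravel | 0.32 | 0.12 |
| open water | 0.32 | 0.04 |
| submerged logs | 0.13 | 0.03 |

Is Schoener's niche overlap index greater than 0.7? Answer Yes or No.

No

Σ|p₁ᵢ − p₂ᵢ| = 0.27 + 0.31 + 0.20 + 0.28 + 0.10 = 1.16
D = 1 − ½ × 1.16 = 1 − 0.580 = 0.4200
D = 0.4200 < 0.7 → No.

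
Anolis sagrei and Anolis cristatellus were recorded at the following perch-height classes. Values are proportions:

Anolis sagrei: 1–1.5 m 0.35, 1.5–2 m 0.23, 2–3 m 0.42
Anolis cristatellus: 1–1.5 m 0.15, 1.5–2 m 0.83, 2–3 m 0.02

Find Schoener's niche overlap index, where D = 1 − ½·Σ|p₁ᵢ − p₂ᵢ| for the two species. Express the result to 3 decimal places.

Σ|p₁ᵢ − p₂ᵢ| = 0.20 + 0.60 + 0.40 = 1.20
D = 1 − ½ × 1.20 = 1 − 0.600 = 0.40000

0.400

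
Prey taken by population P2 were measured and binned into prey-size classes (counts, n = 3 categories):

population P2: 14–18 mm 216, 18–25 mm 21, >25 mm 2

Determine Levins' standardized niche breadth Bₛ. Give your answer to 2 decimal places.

0.11

Proportions for population P2 (n=239): 216/239=0.9038, 21/239=0.0879, 2/239=0.0084
Σpᵢ² = 0.9038² + 0.0879² + 0.0084² = 0.816854 + 0.007726 + 0.000071 = 0.824651
B = 1 / 0.824651 = 1.2126
Bₛ = (B − 1)/(n − 1) = (1.2126 − 1)/(3 − 1) = 0.2126/2 = 0.1063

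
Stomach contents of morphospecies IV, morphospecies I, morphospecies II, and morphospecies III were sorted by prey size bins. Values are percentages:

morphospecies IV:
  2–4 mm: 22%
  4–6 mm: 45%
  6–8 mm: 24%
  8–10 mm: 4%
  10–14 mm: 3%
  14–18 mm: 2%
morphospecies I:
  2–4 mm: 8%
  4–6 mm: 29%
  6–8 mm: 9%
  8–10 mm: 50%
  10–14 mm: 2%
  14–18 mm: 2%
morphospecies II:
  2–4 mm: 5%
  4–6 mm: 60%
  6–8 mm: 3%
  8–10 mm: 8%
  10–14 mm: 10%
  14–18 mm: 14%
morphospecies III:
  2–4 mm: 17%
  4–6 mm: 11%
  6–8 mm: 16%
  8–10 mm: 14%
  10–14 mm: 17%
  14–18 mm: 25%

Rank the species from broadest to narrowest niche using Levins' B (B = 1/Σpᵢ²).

Convert percentages to proportions (divide by 100).
Σp_IVᵢ² = 0.22² + 0.45² + 0.24² + 0.04² + 0.03² + 0.02² = 0.0484 + 0.2025 + 0.0576 + 0.0016 + 0.0009 + 0.0004 = 0.3114
B_IV = 1 / 0.3114 = 3.2113
Σp_Iᵢ² = 0.08² + 0.29² + 0.09² + 0.50² + 0.02² + 0.02² = 0.0064 + 0.0841 + 0.0081 + 0.2500 + 0.0004 + 0.0004 = 0.3494
B_I = 1 / 0.3494 = 2.8620
Σp_IIᵢ² = 0.05² + 0.60² + 0.03² + 0.08² + 0.10² + 0.14² = 0.0025 + 0.3600 + 0.0009 + 0.0064 + 0.0100 + 0.0196 = 0.3994
B_II = 1 / 0.3994 = 2.5038
Σp_IIIᵢ² = 0.17² + 0.11² + 0.16² + 0.14² + 0.17² + 0.25² = 0.0289 + 0.0121 + 0.0256 + 0.0196 + 0.0289 + 0.0625 = 0.1776
B_III = 1 / 0.1776 = 5.6306
Ranking by B (broadest → narrowest): morphospecies III (5.63) > morphospecies IV (3.21) > morphospecies I (2.86) > morphospecies II (2.50)

morphospecies III > morphospecies IV > morphospecies I > morphospecies II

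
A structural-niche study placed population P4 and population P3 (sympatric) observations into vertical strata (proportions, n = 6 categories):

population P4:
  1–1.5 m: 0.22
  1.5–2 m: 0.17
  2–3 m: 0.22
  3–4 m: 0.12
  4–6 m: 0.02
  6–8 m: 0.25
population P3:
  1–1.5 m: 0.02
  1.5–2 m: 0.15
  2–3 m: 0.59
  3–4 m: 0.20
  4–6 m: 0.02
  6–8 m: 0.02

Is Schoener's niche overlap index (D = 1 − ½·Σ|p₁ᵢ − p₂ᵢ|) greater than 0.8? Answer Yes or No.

Σ|p₁ᵢ − p₂ᵢ| = 0.20 + 0.02 + 0.37 + 0.08 + 0.00 + 0.23 = 0.90
D = 1 − ½ × 0.90 = 1 − 0.450 = 0.5500
D = 0.5500 < 0.8 → No.

No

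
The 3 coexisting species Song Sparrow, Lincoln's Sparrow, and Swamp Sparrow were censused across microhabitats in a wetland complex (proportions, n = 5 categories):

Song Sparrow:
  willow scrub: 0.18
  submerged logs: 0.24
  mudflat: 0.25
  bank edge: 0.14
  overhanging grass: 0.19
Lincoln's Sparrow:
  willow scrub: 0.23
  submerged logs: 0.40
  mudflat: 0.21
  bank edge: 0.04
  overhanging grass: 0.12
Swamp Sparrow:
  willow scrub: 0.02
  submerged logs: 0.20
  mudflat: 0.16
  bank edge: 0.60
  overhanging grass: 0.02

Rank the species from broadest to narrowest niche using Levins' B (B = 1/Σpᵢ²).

Song Sparrow > Lincoln's Sparrow > Swamp Sparrow

Σp_Songᵢ² = 0.18² + 0.24² + 0.25² + 0.14² + 0.19² = 0.0324 + 0.0576 + 0.0625 + 0.0196 + 0.0361 = 0.2082
B_Song = 1 / 0.2082 = 4.8031
Σp_Lincᵢ² = 0.23² + 0.40² + 0.21² + 0.04² + 0.12² = 0.0529 + 0.1600 + 0.0441 + 0.0016 + 0.0144 = 0.2730
B_Linc = 1 / 0.2730 = 3.6630
Σp_Swamᵢ² = 0.02² + 0.20² + 0.16² + 0.60² + 0.02² = 0.0004 + 0.0400 + 0.0256 + 0.3600 + 0.0004 = 0.4264
B_Swam = 1 / 0.4264 = 2.3452
Ranking by B (broadest → narrowest): Song Sparrow (4.80) > Lincoln's Sparrow (3.66) > Swamp Sparrow (2.35)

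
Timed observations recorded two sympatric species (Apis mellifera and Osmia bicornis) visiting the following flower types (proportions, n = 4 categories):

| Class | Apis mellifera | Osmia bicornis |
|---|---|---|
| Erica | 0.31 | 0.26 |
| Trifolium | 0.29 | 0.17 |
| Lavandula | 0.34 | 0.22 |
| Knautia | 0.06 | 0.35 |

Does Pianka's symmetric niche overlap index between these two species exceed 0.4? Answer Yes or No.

Σ p₁ᵢp₂ᵢ = 0.0806 + 0.0493 + 0.0748 + 0.0210 = 0.2257
Σp_1ᵢ² = 0.31² + 0.29² + 0.34² + 0.06² = 0.0961 + 0.0841 + 0.1156 + 0.0036 = 0.2994
Σp_2ᵢ² = 0.26² + 0.17² + 0.22² + 0.35² = 0.0676 + 0.0289 + 0.0484 + 0.1225 = 0.2674
O = 0.2257 / √(0.2994 × 0.2674) = 0.2257 / 0.28295 = 0.7977
O = 0.7977 > 0.4 → Yes.

Yes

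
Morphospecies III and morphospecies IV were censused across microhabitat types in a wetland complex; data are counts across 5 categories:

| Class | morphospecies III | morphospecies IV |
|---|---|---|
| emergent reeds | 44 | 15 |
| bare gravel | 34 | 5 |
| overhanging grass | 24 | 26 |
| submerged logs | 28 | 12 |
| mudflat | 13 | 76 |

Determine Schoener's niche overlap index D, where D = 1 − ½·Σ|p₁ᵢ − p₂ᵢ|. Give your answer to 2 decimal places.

Proportions for morphospecies III (n=143): 44/143=0.3077, 34/143=0.2378, 24/143=0.1678, 28/143=0.1958, 13/143=0.0909
Proportions for morphospecies IV (n=134): 15/134=0.1119, 5/134=0.0373, 26/134=0.1940, 12/134=0.0896, 76/134=0.5672
Σ|p₁ᵢ − p₂ᵢ| = 0.1958 + 0.2005 + 0.0262 + 0.1062 + 0.4763 = 1.0050
D = 1 − ½ × 1.0050 = 1 − 0.50250 = 0.49750

0.50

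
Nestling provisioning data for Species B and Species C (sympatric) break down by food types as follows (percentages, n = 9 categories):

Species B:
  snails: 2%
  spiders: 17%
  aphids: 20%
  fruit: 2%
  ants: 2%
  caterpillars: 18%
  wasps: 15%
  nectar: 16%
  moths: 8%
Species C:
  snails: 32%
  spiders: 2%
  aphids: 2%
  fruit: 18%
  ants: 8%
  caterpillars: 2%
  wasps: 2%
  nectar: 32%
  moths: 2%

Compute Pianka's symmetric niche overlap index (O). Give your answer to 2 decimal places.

Convert percentages to proportions (divide by 100).
Σ p₁ᵢp₂ᵢ = 0.0064 + 0.0034 + 0.0040 + 0.0036 + 0.0016 + 0.0036 + 0.0030 + 0.0512 + 0.0016 = 0.0784
Σp_1ᵢ² = 0.02² + 0.17² + 0.20² + 0.02² + 0.02² + 0.18² + 0.15² + 0.16² + 0.08² = 0.0004 + 0.0289 + 0.0400 + 0.0004 + 0.0004 + 0.0324 + 0.0225 + 0.0256 + 0.0064 = 0.1570
Σp_2ᵢ² = 0.32² + 0.02² + 0.02² + 0.18² + 0.08² + 0.02² + 0.02² + 0.32² + 0.02² = 0.1024 + 0.0004 + 0.0004 + 0.0324 + 0.0064 + 0.0004 + 0.0004 + 0.1024 + 0.0004 = 0.2456
O = 0.0784 / √(0.1570 × 0.2456) = 0.0784 / 0.19636 = 0.3993

0.40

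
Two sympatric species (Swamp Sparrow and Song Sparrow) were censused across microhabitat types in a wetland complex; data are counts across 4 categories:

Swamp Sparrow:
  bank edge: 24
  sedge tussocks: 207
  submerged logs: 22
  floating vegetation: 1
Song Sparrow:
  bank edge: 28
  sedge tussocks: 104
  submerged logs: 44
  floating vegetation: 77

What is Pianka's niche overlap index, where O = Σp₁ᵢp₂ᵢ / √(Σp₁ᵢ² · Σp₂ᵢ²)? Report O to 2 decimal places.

0.80

Proportions for Swamp Sparrow (n=254): 24/254=0.0945, 207/254=0.8150, 22/254=0.0866, 1/254=0.0039
Proportions for Song Sparrow (n=253): 28/253=0.1107, 104/253=0.4111, 44/253=0.1739, 77/253=0.3043
Σ p₁ᵢp₂ᵢ = 0.010461 + 0.335047 + 0.015060 + 0.001187 = 0.361755
Σp_1ᵢ² = 0.0945² + 0.8150² + 0.0866² + 0.0039² = 0.008930 + 0.664225 + 0.007500 + 0.000015 = 0.680670
Σp_2ᵢ² = 0.1107² + 0.4111² + 0.1739² + 0.3043² = 0.012254 + 0.169003 + 0.030241 + 0.092598 = 0.304096
O = 0.361755 / √(0.680670 × 0.304096) = 0.361755 / 0.4549605 = 0.7951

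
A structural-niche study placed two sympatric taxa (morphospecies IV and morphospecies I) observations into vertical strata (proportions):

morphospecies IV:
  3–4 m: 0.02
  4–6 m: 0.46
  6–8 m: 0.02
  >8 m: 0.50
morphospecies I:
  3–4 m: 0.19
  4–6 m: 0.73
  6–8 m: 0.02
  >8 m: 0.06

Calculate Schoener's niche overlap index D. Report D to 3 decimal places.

0.560

Σ|p₁ᵢ − p₂ᵢ| = 0.17 + 0.27 + 0.00 + 0.44 = 0.88
D = 1 − ½ × 0.88 = 1 − 0.440 = 0.56000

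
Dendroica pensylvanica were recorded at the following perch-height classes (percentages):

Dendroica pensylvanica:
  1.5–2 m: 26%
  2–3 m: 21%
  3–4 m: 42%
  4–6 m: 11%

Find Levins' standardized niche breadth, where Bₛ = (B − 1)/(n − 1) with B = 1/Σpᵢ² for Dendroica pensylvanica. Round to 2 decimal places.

Convert percentages to proportions (divide by 100).
Σpᵢ² = 0.26² + 0.21² + 0.42² + 0.11² = 0.0676 + 0.0441 + 0.1764 + 0.0121 = 0.3002
B = 1 / 0.3002 = 3.3311
Bₛ = (B − 1)/(n − 1) = (3.3311 − 1)/(4 − 1) = 2.3311/3 = 0.7770

0.78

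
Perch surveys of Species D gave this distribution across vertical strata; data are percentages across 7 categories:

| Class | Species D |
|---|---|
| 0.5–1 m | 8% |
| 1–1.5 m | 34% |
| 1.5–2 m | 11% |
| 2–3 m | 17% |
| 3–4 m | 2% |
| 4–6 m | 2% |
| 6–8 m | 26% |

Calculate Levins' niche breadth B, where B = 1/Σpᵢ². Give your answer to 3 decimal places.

Convert percentages to proportions (divide by 100).
Σpᵢ² = 0.08² + 0.34² + 0.11² + 0.17² + 0.02² + 0.02² + 0.26² = 0.0064 + 0.1156 + 0.0121 + 0.0289 + 0.0004 + 0.0004 + 0.0676 = 0.2314
B = 1 / 0.2314 = 4.32152

4.322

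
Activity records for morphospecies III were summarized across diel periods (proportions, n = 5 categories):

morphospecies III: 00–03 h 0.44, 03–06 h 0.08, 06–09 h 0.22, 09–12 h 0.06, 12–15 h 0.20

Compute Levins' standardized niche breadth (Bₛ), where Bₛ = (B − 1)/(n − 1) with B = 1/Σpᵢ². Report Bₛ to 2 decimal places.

Σpᵢ² = 0.44² + 0.08² + 0.22² + 0.06² + 0.20² = 0.1936 + 0.0064 + 0.0484 + 0.0036 + 0.0400 = 0.2920
B = 1 / 0.2920 = 3.4247
Bₛ = (B − 1)/(n − 1) = (3.4247 − 1)/(5 − 1) = 2.4247/4 = 0.6062

0.61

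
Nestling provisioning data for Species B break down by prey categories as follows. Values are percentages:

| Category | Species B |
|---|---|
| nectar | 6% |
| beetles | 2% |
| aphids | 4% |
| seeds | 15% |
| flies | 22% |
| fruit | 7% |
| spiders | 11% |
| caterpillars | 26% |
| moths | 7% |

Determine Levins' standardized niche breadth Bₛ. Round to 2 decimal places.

Convert percentages to proportions (divide by 100).
Σpᵢ² = 0.06² + 0.02² + 0.04² + 0.15² + 0.22² + 0.07² + 0.11² + 0.26² + 0.07² = 0.0036 + 0.0004 + 0.0016 + 0.0225 + 0.0484 + 0.0049 + 0.0121 + 0.0676 + 0.0049 = 0.1660
B = 1 / 0.1660 = 6.0241
Bₛ = (B − 1)/(n − 1) = (6.0241 − 1)/(9 − 1) = 5.0241/8 = 0.6280

0.63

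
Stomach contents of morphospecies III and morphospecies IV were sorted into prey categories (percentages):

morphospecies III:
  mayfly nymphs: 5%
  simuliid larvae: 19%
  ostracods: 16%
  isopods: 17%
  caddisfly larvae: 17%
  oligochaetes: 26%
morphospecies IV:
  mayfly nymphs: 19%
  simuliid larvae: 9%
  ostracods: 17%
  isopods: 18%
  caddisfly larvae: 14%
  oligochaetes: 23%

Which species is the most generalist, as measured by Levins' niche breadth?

Convert percentages to proportions (divide by 100).
Σp_IIIᵢ² = 0.05² + 0.19² + 0.16² + 0.17² + 0.17² + 0.26² = 0.0025 + 0.0361 + 0.0256 + 0.0289 + 0.0289 + 0.0676 = 0.1896
B_III = 1 / 0.1896 = 5.2743
Σp_IVᵢ² = 0.19² + 0.09² + 0.17² + 0.18² + 0.14² + 0.23² = 0.0361 + 0.0081 + 0.0289 + 0.0324 + 0.0196 + 0.0529 = 0.1780
B_IV = 1 / 0.1780 = 5.6180
Highest B → broadest niche (most generalist): morphospecies IV (B = 5.62).

morphospecies IV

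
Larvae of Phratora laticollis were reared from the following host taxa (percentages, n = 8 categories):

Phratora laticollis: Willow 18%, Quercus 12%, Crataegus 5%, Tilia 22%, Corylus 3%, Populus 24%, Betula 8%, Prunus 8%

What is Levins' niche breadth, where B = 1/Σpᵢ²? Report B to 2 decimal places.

Convert percentages to proportions (divide by 100).
Σpᵢ² = 0.18² + 0.12² + 0.05² + 0.22² + 0.03² + 0.24² + 0.08² + 0.08² = 0.0324 + 0.0144 + 0.0025 + 0.0484 + 0.0009 + 0.0576 + 0.0064 + 0.0064 = 0.1690
B = 1 / 0.1690 = 5.9172

5.92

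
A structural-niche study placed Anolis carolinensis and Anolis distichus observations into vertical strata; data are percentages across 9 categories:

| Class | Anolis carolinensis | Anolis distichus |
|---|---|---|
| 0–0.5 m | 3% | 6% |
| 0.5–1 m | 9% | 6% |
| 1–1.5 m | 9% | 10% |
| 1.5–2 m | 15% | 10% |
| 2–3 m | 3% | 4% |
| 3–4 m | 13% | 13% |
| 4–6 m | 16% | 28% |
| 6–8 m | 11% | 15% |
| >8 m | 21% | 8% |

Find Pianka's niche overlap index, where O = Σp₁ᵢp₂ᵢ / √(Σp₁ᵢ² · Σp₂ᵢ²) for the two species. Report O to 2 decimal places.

0.87

Convert percentages to proportions (divide by 100).
Σ p₁ᵢp₂ᵢ = 0.0018 + 0.0054 + 0.0090 + 0.0150 + 0.0012 + 0.0169 + 0.0448 + 0.0165 + 0.0168 = 0.1274
Σp_1ᵢ² = 0.03² + 0.09² + 0.09² + 0.15² + 0.03² + 0.13² + 0.16² + 0.11² + 0.21² = 0.0009 + 0.0081 + 0.0081 + 0.0225 + 0.0009 + 0.0169 + 0.0256 + 0.0121 + 0.0441 = 0.1392
Σp_2ᵢ² = 0.06² + 0.06² + 0.10² + 0.10² + 0.04² + 0.13² + 0.28² + 0.15² + 0.08² = 0.0036 + 0.0036 + 0.0100 + 0.0100 + 0.0016 + 0.0169 + 0.0784 + 0.0225 + 0.0064 = 0.1530
O = 0.1274 / √(0.1392 × 0.1530) = 0.1274 / 0.14594 = 0.8730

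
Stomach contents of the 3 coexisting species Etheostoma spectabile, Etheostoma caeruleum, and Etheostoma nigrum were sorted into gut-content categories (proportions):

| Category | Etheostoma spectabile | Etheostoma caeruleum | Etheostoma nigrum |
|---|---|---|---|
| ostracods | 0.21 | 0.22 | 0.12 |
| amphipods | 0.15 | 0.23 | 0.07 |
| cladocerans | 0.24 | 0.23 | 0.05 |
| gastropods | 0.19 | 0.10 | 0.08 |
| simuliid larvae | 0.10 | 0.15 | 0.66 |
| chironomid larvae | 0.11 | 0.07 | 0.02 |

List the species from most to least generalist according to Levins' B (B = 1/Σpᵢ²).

Etheostoma spectabile > Etheostoma caeruleum > Etheostoma nigrum

Σp_specᵢ² = 0.21² + 0.15² + 0.24² + 0.19² + 0.10² + 0.11² = 0.0441 + 0.0225 + 0.0576 + 0.0361 + 0.0100 + 0.0121 = 0.1824
B_spec = 1 / 0.1824 = 5.4825
Σp_caerᵢ² = 0.22² + 0.23² + 0.23² + 0.10² + 0.15² + 0.07² = 0.0484 + 0.0529 + 0.0529 + 0.0100 + 0.0225 + 0.0049 = 0.1916
B_caer = 1 / 0.1916 = 5.2192
Σp_nigrᵢ² = 0.12² + 0.07² + 0.05² + 0.08² + 0.66² + 0.02² = 0.0144 + 0.0049 + 0.0025 + 0.0064 + 0.4356 + 0.0004 = 0.4642
B_nigr = 1 / 0.4642 = 2.1542
Ranking by B (broadest → narrowest): Etheostoma spectabile (5.48) > Etheostoma caeruleum (5.22) > Etheostoma nigrum (2.15)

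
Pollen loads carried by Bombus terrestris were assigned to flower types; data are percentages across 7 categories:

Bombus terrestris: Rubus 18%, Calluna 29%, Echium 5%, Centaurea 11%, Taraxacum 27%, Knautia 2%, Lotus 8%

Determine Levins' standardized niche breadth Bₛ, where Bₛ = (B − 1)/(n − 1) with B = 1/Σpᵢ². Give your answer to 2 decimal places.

0.62

Convert percentages to proportions (divide by 100).
Σpᵢ² = 0.18² + 0.29² + 0.05² + 0.11² + 0.27² + 0.02² + 0.08² = 0.0324 + 0.0841 + 0.0025 + 0.0121 + 0.0729 + 0.0004 + 0.0064 = 0.2108
B = 1 / 0.2108 = 4.7438
Bₛ = (B − 1)/(n − 1) = (4.7438 − 1)/(7 − 1) = 3.7438/6 = 0.6240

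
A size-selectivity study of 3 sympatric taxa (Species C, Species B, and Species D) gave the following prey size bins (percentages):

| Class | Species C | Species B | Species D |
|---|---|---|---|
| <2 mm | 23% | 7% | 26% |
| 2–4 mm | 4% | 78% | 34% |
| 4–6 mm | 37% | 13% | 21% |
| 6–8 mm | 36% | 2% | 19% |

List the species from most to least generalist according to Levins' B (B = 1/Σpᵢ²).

Convert percentages to proportions (divide by 100).
Σp_Cᵢ² = 0.23² + 0.04² + 0.37² + 0.36² = 0.0529 + 0.0016 + 0.1369 + 0.1296 = 0.3210
B_C = 1 / 0.3210 = 3.1153
Σp_Bᵢ² = 0.07² + 0.78² + 0.13² + 0.02² = 0.0049 + 0.6084 + 0.0169 + 0.0004 = 0.6306
B_B = 1 / 0.6306 = 1.5858
Σp_Dᵢ² = 0.26² + 0.34² + 0.21² + 0.19² = 0.0676 + 0.1156 + 0.0441 + 0.0361 = 0.2634
B_D = 1 / 0.2634 = 3.7965
Ranking by B (broadest → narrowest): Species D (3.80) > Species C (3.12) > Species B (1.59)

Species D > Species C > Species B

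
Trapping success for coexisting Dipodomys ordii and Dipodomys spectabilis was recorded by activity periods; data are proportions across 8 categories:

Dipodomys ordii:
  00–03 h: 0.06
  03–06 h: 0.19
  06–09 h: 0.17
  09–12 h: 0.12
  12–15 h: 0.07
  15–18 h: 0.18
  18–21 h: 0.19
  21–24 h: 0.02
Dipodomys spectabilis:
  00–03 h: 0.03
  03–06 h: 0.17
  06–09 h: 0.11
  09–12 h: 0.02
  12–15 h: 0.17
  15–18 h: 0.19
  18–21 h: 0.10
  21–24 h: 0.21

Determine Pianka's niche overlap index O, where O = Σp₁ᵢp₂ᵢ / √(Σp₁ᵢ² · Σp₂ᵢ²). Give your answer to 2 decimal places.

0.78

Σ p₁ᵢp₂ᵢ = 0.0018 + 0.0323 + 0.0187 + 0.0024 + 0.0119 + 0.0342 + 0.0190 + 0.0042 = 0.1245
Σp_1ᵢ² = 0.06² + 0.19² + 0.17² + 0.12² + 0.07² + 0.18² + 0.19² + 0.02² = 0.0036 + 0.0361 + 0.0289 + 0.0144 + 0.0049 + 0.0324 + 0.0361 + 0.0004 = 0.1568
Σp_2ᵢ² = 0.03² + 0.17² + 0.11² + 0.02² + 0.17² + 0.19² + 0.10² + 0.21² = 0.0009 + 0.0289 + 0.0121 + 0.0004 + 0.0289 + 0.0361 + 0.0100 + 0.0441 = 0.1614
O = 0.1245 / √(0.1568 × 0.1614) = 0.1245 / 0.15908 = 0.7826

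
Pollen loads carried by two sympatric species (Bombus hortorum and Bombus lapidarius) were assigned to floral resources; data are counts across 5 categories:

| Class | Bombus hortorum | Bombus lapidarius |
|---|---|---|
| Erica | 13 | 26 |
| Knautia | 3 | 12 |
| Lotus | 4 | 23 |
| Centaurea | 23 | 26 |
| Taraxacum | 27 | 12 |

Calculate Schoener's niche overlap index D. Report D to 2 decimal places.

0.67

Proportions for Bombus hortorum (n=70): 13/70=0.1857, 3/70=0.0429, 4/70=0.0571, 23/70=0.3286, 27/70=0.3857
Proportions for Bombus lapidarius (n=99): 26/99=0.2626, 12/99=0.1212, 23/99=0.2323, 26/99=0.2626, 12/99=0.1212
Σ|p₁ᵢ − p₂ᵢ| = 0.0769 + 0.0783 + 0.1752 + 0.0660 + 0.2645 = 0.6609
D = 1 − ½ × 0.6609 = 1 − 0.33045 = 0.66955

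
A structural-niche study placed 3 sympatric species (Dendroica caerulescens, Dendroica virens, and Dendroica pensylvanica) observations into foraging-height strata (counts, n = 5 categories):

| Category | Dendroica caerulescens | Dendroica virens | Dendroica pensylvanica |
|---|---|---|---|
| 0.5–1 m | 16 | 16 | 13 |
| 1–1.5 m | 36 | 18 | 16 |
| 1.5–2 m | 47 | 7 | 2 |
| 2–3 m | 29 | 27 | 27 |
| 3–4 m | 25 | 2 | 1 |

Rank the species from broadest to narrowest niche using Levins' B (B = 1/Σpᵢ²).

Dendroica caerulescens > Dendroica virens > Dendroica pensylvanica

Proportions for Dendroica caerulescens (n=153): 16/153=0.1046, 36/153=0.2353, 47/153=0.3072, 29/153=0.1895, 25/153=0.1634
Proportions for Dendroica virens (n=70): 16/70=0.2286, 18/70=0.2571, 7/70=0.1000, 27/70=0.3857, 2/70=0.0286
Proportions for Dendroica pensylvanica (n=59): 13/59=0.2203, 16/59=0.2712, 2/59=0.0339, 27/59=0.4576, 1/59=0.0169
Σp_caerᵢ² = 0.1046² + 0.2353² + 0.3072² + 0.1895² + 0.1634² = 0.010941 + 0.055366 + 0.094372 + 0.035910 + 0.026700 = 0.223289
B_caer = 1 / 0.223289 = 4.4785
Σp_vireᵢ² = 0.2286² + 0.2571² + 0.1000² + 0.3857² + 0.0286² = 0.052258 + 0.066100 + 0.010000 + 0.148764 + 0.000818 = 0.277940
B_vire = 1 / 0.277940 = 3.5979
Σp_pensᵢ² = 0.2203² + 0.2712² + 0.0339² + 0.4576² + 0.0169² = 0.048532 + 0.073549 + 0.001149 + 0.209398 + 0.000286 = 0.332914
B_pens = 1 / 0.332914 = 3.0038
Ranking by B (broadest → narrowest): Dendroica caerulescens (4.48) > Dendroica virens (3.60) > Dendroica pensylvanica (3.00)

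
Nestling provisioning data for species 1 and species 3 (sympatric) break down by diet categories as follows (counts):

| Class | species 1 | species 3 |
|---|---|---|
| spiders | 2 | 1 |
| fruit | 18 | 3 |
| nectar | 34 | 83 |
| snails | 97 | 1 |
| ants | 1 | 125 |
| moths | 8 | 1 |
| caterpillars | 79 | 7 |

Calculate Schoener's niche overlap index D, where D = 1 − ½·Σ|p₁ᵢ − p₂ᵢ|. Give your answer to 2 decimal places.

0.21

Proportions for species 1 (n=239): 2/239=0.0084, 18/239=0.0753, 34/239=0.1423, 97/239=0.4059, 1/239=0.0042, 8/239=0.0335, 79/239=0.3305
Proportions for species 3 (n=221): 1/221=0.0045, 3/221=0.0136, 83/221=0.3756, 1/221=0.0045, 125/221=0.5656, 1/221=0.0045, 7/221=0.0317
Σ|p₁ᵢ − p₂ᵢ| = 0.0039 + 0.0617 + 0.2333 + 0.4014 + 0.5614 + 0.0290 + 0.2988 = 1.5895
D = 1 − ½ × 1.5895 = 1 − 0.79475 = 0.20525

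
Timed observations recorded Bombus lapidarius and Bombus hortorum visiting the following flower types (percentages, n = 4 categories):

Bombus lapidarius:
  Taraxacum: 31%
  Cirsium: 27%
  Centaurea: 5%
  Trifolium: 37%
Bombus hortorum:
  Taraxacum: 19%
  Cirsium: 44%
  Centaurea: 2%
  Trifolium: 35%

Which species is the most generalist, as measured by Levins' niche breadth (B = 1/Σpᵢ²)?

Bombus lapidarius

Convert percentages to proportions (divide by 100).
Σp_lapiᵢ² = 0.31² + 0.27² + 0.05² + 0.37² = 0.0961 + 0.0729 + 0.0025 + 0.1369 = 0.3084
B_lapi = 1 / 0.3084 = 3.2425
Σp_hortᵢ² = 0.19² + 0.44² + 0.02² + 0.35² = 0.0361 + 0.1936 + 0.0004 + 0.1225 = 0.3526
B_hort = 1 / 0.3526 = 2.8361
Highest B → broadest niche (most generalist): Bombus lapidarius (B = 3.24).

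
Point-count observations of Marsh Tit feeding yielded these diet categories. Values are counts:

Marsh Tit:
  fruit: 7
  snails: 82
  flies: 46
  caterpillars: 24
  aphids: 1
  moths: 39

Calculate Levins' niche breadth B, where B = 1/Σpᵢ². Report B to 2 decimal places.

Proportions for Marsh Tit (n=199): 7/199=0.0352, 82/199=0.4121, 46/199=0.2312, 24/199=0.1206, 1/199=0.0050, 39/199=0.1960
Σpᵢ² = 0.0352² + 0.4121² + 0.2312² + 0.1206² + 0.0050² + 0.1960² = 0.001239 + 0.169826 + 0.053453 + 0.014544 + 0.000025 + 0.038416 = 0.277503
B = 1 / 0.277503 = 3.6036

3.60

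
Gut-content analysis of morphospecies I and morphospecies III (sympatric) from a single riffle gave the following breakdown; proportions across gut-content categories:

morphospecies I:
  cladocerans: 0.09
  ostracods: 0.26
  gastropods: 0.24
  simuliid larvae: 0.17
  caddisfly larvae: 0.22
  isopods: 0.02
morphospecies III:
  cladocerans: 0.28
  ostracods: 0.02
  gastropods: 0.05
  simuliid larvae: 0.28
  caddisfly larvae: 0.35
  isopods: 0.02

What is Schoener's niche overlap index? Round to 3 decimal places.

Σ|p₁ᵢ − p₂ᵢ| = 0.19 + 0.24 + 0.19 + 0.11 + 0.13 + 0.00 = 0.86
D = 1 − ½ × 0.86 = 1 − 0.430 = 0.57000

0.570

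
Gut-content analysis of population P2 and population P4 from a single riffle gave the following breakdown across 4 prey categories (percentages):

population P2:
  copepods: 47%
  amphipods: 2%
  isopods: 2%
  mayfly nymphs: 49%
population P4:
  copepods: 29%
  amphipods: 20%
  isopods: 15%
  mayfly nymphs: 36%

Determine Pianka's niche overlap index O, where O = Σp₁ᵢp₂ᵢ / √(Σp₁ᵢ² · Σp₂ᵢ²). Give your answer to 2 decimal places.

0.90

Convert percentages to proportions (divide by 100).
Σ p₁ᵢp₂ᵢ = 0.1363 + 0.0040 + 0.0030 + 0.1764 = 0.3197
Σp_1ᵢ² = 0.47² + 0.02² + 0.02² + 0.49² = 0.2209 + 0.0004 + 0.0004 + 0.2401 = 0.4618
Σp_2ᵢ² = 0.29² + 0.20² + 0.15² + 0.36² = 0.0841 + 0.0400 + 0.0225 + 0.1296 = 0.2762
O = 0.3197 / √(0.4618 × 0.2762) = 0.3197 / 0.35714 = 0.8952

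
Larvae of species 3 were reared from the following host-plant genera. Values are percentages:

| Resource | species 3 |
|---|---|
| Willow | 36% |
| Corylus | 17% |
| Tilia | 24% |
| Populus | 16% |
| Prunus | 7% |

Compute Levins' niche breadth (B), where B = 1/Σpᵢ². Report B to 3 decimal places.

Convert percentages to proportions (divide by 100).
Σpᵢ² = 0.36² + 0.17² + 0.24² + 0.16² + 0.07² = 0.1296 + 0.0289 + 0.0576 + 0.0256 + 0.0049 = 0.2466
B = 1 / 0.2466 = 4.05515

4.055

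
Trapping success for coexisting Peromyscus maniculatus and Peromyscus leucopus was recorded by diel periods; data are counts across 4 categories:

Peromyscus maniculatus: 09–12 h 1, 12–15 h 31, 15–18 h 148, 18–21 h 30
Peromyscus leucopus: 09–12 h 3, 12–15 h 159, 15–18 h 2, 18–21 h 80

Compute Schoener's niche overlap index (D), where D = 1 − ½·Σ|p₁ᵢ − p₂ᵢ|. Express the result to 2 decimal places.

Proportions for Peromyscus maniculatus (n=210): 1/210=0.0048, 31/210=0.1476, 148/210=0.7048, 30/210=0.1429
Proportions for Peromyscus leucopus (n=244): 3/244=0.0123, 159/244=0.6516, 2/244=0.0082, 80/244=0.3279
Σ|p₁ᵢ − p₂ᵢ| = 0.0075 + 0.5040 + 0.6966 + 0.1850 = 1.3931
D = 1 − ½ × 1.3931 = 1 − 0.69655 = 0.30345

0.30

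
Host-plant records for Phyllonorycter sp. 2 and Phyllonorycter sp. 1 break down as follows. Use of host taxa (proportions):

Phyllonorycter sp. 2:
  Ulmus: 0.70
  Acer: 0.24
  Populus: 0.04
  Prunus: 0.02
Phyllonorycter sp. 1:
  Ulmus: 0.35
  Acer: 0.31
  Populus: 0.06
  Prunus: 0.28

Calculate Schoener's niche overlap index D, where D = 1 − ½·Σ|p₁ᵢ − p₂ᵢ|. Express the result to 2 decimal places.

0.65

Σ|p₁ᵢ − p₂ᵢ| = 0.35 + 0.07 + 0.02 + 0.26 = 0.70
D = 1 − ½ × 0.70 = 1 − 0.350 = 0.6500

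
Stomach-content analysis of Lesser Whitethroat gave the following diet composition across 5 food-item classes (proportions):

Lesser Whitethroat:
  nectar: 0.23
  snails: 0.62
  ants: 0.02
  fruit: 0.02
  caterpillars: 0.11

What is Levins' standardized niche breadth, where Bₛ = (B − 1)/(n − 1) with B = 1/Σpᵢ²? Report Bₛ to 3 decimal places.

0.305

Σpᵢ² = 0.23² + 0.62² + 0.02² + 0.02² + 0.11² = 0.0529 + 0.3844 + 0.0004 + 0.0004 + 0.0121 = 0.4502
B = 1 / 0.4502 = 2.22124
Bₛ = (B − 1)/(n − 1) = (2.22124 − 1)/(5 − 1) = 1.22124/4 = 0.30531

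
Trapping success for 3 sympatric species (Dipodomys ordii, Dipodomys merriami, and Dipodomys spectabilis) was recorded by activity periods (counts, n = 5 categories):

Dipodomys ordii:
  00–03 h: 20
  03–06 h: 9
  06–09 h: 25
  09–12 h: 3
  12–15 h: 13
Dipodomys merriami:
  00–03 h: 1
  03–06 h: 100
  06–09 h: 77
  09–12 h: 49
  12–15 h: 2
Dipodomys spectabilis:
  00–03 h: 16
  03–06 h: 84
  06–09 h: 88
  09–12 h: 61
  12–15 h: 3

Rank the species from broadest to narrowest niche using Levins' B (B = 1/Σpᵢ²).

Proportions for Dipodomys ordii (n=70): 20/70=0.2857, 9/70=0.1286, 25/70=0.3571, 3/70=0.0429, 13/70=0.1857
Proportions for Dipodomys merriami (n=229): 1/229=0.0044, 100/229=0.4367, 77/229=0.3362, 49/229=0.2140, 2/229=0.0087
Proportions for Dipodomys spectabilis (n=252): 16/252=0.0635, 84/252=0.3333, 88/252=0.3492, 61/252=0.2421, 3/252=0.0119
Σp_ordiᵢ² = 0.2857² + 0.1286² + 0.3571² + 0.0429² + 0.1857² = 0.081624 + 0.016538 + 0.127520 + 0.001840 + 0.034484 = 0.262006
B_ordi = 1 / 0.262006 = 3.8167
Σp_merrᵢ² = 0.0044² + 0.4367² + 0.3362² + 0.2140² + 0.0087² = 0.000019 + 0.190707 + 0.113030 + 0.045796 + 0.000076 = 0.349628
B_merr = 1 / 0.349628 = 2.8602
Σp_specᵢ² = 0.0635² + 0.3333² + 0.3492² + 0.2421² + 0.0119² = 0.004032 + 0.111089 + 0.121941 + 0.058612 + 0.000142 = 0.295816
B_spec = 1 / 0.295816 = 3.3805
Ranking by B (broadest → narrowest): Dipodomys ordii (3.82) > Dipodomys spectabilis (3.38) > Dipodomys merriami (2.86)

Dipodomys ordii > Dipodomys spectabilis > Dipodomys merriami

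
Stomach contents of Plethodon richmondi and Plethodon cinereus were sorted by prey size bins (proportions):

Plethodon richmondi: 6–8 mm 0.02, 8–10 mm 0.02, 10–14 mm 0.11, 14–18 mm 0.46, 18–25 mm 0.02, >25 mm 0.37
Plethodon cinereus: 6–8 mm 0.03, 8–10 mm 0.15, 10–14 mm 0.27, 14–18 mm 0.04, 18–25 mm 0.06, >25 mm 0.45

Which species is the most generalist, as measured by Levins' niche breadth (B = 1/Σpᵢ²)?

Σp_richᵢ² = 0.02² + 0.02² + 0.11² + 0.46² + 0.02² + 0.37² = 0.0004 + 0.0004 + 0.0121 + 0.2116 + 0.0004 + 0.1369 = 0.3618
B_rich = 1 / 0.3618 = 2.7640
Σp_cineᵢ² = 0.03² + 0.15² + 0.27² + 0.04² + 0.06² + 0.45² = 0.0009 + 0.0225 + 0.0729 + 0.0016 + 0.0036 + 0.2025 = 0.3040
B_cine = 1 / 0.3040 = 3.2895
Highest B → broadest niche (most generalist): Plethodon cinereus (B = 3.29).

Plethodon cinereus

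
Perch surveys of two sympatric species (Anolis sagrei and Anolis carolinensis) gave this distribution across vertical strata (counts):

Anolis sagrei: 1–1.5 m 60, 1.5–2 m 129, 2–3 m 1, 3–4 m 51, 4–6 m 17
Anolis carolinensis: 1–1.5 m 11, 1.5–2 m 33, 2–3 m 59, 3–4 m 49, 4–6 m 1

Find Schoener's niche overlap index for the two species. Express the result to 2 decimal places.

0.50

Proportions for Anolis sagrei (n=258): 60/258=0.2326, 129/258=0.5000, 1/258=0.0039, 51/258=0.1977, 17/258=0.0659
Proportions for Anolis carolinensis (n=153): 11/153=0.0719, 33/153=0.2157, 59/153=0.3856, 49/153=0.3203, 1/153=0.0065
Σ|p₁ᵢ − p₂ᵢ| = 0.1607 + 0.2843 + 0.3817 + 0.1226 + 0.0594 = 1.0087
D = 1 − ½ × 1.0087 = 1 − 0.50435 = 0.49565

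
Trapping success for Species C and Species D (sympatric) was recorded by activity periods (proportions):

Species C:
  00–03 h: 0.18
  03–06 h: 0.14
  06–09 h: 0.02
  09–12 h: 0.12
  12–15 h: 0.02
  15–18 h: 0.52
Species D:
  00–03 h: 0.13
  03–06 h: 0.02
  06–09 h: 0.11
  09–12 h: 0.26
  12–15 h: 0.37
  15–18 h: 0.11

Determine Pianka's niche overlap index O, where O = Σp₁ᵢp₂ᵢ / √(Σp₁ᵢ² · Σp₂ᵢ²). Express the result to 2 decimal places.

Σ p₁ᵢp₂ᵢ = 0.0234 + 0.0028 + 0.0022 + 0.0312 + 0.0074 + 0.0572 = 0.1242
Σp_1ᵢ² = 0.18² + 0.14² + 0.02² + 0.12² + 0.02² + 0.52² = 0.0324 + 0.0196 + 0.0004 + 0.0144 + 0.0004 + 0.2704 = 0.3376
Σp_2ᵢ² = 0.13² + 0.02² + 0.11² + 0.26² + 0.37² + 0.11² = 0.0169 + 0.0004 + 0.0121 + 0.0676 + 0.1369 + 0.0121 = 0.2460
O = 0.1242 / √(0.3376 × 0.2460) = 0.1242 / 0.28818 = 0.4310

0.43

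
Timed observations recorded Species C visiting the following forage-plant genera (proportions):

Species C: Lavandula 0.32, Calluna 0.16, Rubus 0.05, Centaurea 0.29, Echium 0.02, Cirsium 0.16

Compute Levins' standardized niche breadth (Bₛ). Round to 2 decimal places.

Σpᵢ² = 0.32² + 0.16² + 0.05² + 0.29² + 0.02² + 0.16² = 0.1024 + 0.0256 + 0.0025 + 0.0841 + 0.0004 + 0.0256 = 0.2406
B = 1 / 0.2406 = 4.1563
Bₛ = (B − 1)/(n − 1) = (4.1563 − 1)/(6 − 1) = 3.1563/5 = 0.6313

0.63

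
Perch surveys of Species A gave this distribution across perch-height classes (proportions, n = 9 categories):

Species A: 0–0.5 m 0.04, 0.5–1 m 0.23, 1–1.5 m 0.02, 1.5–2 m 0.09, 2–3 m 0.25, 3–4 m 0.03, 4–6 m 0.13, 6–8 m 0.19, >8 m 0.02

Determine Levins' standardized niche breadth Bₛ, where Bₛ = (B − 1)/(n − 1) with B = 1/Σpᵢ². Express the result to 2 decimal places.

0.57

Σpᵢ² = 0.04² + 0.23² + 0.02² + 0.09² + 0.25² + 0.03² + 0.13² + 0.19² + 0.02² = 0.0016 + 0.0529 + 0.0004 + 0.0081 + 0.0625 + 0.0009 + 0.0169 + 0.0361 + 0.0004 = 0.1798
B = 1 / 0.1798 = 5.5617
Bₛ = (B − 1)/(n − 1) = (5.5617 − 1)/(9 − 1) = 4.5617/8 = 0.5702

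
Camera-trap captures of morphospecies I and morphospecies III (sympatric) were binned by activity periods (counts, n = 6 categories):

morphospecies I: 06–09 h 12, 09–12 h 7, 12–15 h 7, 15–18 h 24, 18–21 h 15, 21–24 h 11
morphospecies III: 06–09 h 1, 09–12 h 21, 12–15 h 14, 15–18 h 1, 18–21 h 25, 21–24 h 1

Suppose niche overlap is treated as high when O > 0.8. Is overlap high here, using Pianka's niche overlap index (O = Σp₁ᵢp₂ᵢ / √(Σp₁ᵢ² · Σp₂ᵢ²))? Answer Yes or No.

No

Proportions for morphospecies I (n=76): 12/76=0.1579, 7/76=0.0921, 7/76=0.0921, 24/76=0.3158, 15/76=0.1974, 11/76=0.1447
Proportions for morphospecies III (n=63): 1/63=0.0159, 21/63=0.3333, 14/63=0.2222, 1/63=0.0159, 25/63=0.3968, 1/63=0.0159
Σ p₁ᵢp₂ᵢ = 0.002511 + 0.030697 + 0.020465 + 0.005021 + 0.078328 + 0.002301 = 0.139323
Σp_1ᵢ² = 0.1579² + 0.0921² + 0.0921² + 0.3158² + 0.1974² + 0.1447² = 0.024932 + 0.008482 + 0.008482 + 0.099730 + 0.038967 + 0.020938 = 0.201531
Σp_2ᵢ² = 0.0159² + 0.3333² + 0.2222² + 0.0159² + 0.3968² + 0.0159² = 0.000253 + 0.111089 + 0.049373 + 0.000253 + 0.157450 + 0.000253 = 0.318671
O = 0.139323 / √(0.201531 × 0.318671) = 0.139323 / 0.2534208 = 0.5498
O = 0.5498 < 0.8 → No.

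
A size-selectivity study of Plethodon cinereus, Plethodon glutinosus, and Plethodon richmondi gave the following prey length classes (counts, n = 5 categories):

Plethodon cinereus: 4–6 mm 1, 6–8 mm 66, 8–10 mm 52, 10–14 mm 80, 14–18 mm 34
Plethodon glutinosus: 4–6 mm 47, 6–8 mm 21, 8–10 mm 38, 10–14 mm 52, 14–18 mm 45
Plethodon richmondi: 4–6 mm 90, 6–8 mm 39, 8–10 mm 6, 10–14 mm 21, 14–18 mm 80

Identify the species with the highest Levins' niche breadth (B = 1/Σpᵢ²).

Plethodon glutinosus

Proportions for Plethodon cinereus (n=233): 1/233=0.0043, 66/233=0.2833, 52/233=0.2232, 80/233=0.3433, 34/233=0.1459
Proportions for Plethodon glutinosus (n=203): 47/203=0.2315, 21/203=0.1034, 38/203=0.1872, 52/203=0.2562, 45/203=0.2217
Proportions for Plethodon richmondi (n=236): 90/236=0.3814, 39/236=0.1653, 6/236=0.0254, 21/236=0.0890, 80/236=0.3390
Σp_cineᵢ² = 0.0043² + 0.2833² + 0.2232² + 0.3433² + 0.1459² = 0.000018 + 0.080259 + 0.049818 + 0.117855 + 0.021287 = 0.269237
B_cine = 1 / 0.269237 = 3.7142
Σp_glutᵢ² = 0.2315² + 0.1034² + 0.1872² + 0.2562² + 0.2217² = 0.053592 + 0.010692 + 0.035044 + 0.065638 + 0.049151 = 0.214117
B_glut = 1 / 0.214117 = 4.6703
Σp_richᵢ² = 0.3814² + 0.1653² + 0.0254² + 0.0890² + 0.3390² = 0.145466 + 0.027324 + 0.000645 + 0.007921 + 0.114921 = 0.296277
B_rich = 1 / 0.296277 = 3.3752
Highest B → broadest niche (most generalist): Plethodon glutinosus (B = 4.67).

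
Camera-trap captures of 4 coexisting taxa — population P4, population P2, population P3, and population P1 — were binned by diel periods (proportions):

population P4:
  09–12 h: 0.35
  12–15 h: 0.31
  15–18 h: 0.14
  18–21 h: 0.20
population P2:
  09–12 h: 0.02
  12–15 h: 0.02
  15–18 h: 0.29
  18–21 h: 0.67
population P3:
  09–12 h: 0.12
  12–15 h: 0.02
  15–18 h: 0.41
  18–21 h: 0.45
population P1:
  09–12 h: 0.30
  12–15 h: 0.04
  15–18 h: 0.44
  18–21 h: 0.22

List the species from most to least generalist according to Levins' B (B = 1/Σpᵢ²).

population P4 > population P1 > population P3 > population P2

Σp_P4ᵢ² = 0.35² + 0.31² + 0.14² + 0.20² = 0.1225 + 0.0961 + 0.0196 + 0.0400 = 0.2782
B_P4 = 1 / 0.2782 = 3.5945
Σp_P2ᵢ² = 0.02² + 0.02² + 0.29² + 0.67² = 0.0004 + 0.0004 + 0.0841 + 0.4489 = 0.5338
B_P2 = 1 / 0.5338 = 1.8734
Σp_P3ᵢ² = 0.12² + 0.02² + 0.41² + 0.45² = 0.0144 + 0.0004 + 0.1681 + 0.2025 = 0.3854
B_P3 = 1 / 0.3854 = 2.5947
Σp_P1ᵢ² = 0.30² + 0.04² + 0.44² + 0.22² = 0.0900 + 0.0016 + 0.1936 + 0.0484 = 0.3336
B_P1 = 1 / 0.3336 = 2.9976
Ranking by B (broadest → narrowest): population P4 (3.59) > population P1 (3.00) > population P3 (2.59) > population P2 (1.87)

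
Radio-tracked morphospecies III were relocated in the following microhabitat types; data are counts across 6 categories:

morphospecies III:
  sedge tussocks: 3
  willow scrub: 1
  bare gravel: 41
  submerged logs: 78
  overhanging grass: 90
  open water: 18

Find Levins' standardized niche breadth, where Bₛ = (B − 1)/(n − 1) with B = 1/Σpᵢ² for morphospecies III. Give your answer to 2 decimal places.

Proportions for morphospecies III (n=231): 3/231=0.0130, 1/231=0.0043, 41/231=0.1775, 78/231=0.3377, 90/231=0.3896, 18/231=0.0779
Σpᵢ² = 0.0130² + 0.0043² + 0.1775² + 0.3377² + 0.3896² + 0.0779² = 0.000169 + 0.000018 + 0.031506 + 0.114041 + 0.151788 + 0.006068 = 0.303590
B = 1 / 0.303590 = 3.2939
Bₛ = (B − 1)/(n − 1) = (3.2939 − 1)/(6 − 1) = 2.2939/5 = 0.4588

0.46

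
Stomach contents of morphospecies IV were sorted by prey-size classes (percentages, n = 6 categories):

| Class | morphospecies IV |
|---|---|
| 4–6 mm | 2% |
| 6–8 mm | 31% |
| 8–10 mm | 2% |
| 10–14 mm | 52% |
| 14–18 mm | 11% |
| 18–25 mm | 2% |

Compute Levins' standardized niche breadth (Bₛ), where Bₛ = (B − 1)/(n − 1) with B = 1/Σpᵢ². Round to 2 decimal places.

0.33

Convert percentages to proportions (divide by 100).
Σpᵢ² = 0.02² + 0.31² + 0.02² + 0.52² + 0.11² + 0.02² = 0.0004 + 0.0961 + 0.0004 + 0.2704 + 0.0121 + 0.0004 = 0.3798
B = 1 / 0.3798 = 2.6330
Bₛ = (B − 1)/(n − 1) = (2.6330 − 1)/(6 − 1) = 1.6330/5 = 0.3266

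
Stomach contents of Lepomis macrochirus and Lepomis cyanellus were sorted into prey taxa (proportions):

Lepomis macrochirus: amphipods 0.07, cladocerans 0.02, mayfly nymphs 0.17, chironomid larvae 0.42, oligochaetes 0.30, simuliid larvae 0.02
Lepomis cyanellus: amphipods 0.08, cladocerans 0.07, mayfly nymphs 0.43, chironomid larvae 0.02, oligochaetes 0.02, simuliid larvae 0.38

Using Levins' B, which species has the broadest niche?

Σp_macrᵢ² = 0.07² + 0.02² + 0.17² + 0.42² + 0.30² + 0.02² = 0.0049 + 0.0004 + 0.0289 + 0.1764 + 0.0900 + 0.0004 = 0.3010
B_macr = 1 / 0.3010 = 3.3223
Σp_cyanᵢ² = 0.08² + 0.07² + 0.43² + 0.02² + 0.02² + 0.38² = 0.0064 + 0.0049 + 0.1849 + 0.0004 + 0.0004 + 0.1444 = 0.3414
B_cyan = 1 / 0.3414 = 2.9291
Highest B → broadest niche (most generalist): Lepomis macrochirus (B = 3.32).

Lepomis macrochirus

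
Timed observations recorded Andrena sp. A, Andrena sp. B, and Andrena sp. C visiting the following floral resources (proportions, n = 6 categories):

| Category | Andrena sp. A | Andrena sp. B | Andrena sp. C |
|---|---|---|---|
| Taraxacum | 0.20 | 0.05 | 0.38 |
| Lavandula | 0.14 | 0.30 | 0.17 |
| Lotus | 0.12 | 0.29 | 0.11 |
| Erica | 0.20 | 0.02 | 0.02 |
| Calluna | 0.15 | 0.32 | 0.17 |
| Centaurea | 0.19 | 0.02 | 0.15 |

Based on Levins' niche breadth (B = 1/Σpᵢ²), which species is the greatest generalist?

Andrena sp. A

Σp_Aᵢ² = 0.20² + 0.14² + 0.12² + 0.20² + 0.15² + 0.19² = 0.0400 + 0.0196 + 0.0144 + 0.0400 + 0.0225 + 0.0361 = 0.1726
B_A = 1 / 0.1726 = 5.7937
Σp_Bᵢ² = 0.05² + 0.30² + 0.29² + 0.02² + 0.32² + 0.02² = 0.0025 + 0.0900 + 0.0841 + 0.0004 + 0.1024 + 0.0004 = 0.2798
B_B = 1 / 0.2798 = 3.5740
Σp_Cᵢ² = 0.38² + 0.17² + 0.11² + 0.02² + 0.17² + 0.15² = 0.1444 + 0.0289 + 0.0121 + 0.0004 + 0.0289 + 0.0225 = 0.2372
B_C = 1 / 0.2372 = 4.2159
Highest B → broadest niche (most generalist): Andrena sp. A (B = 5.79).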